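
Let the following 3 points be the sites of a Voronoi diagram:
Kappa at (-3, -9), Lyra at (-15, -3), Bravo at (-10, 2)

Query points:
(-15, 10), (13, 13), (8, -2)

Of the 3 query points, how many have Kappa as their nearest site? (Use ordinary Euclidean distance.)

(-15, 10) — d² to each: Kappa:505, Lyra:169, Bravo:89 → nearest is Bravo
(13, 13) — d² to each: Kappa:740, Lyra:1040, Bravo:650 → nearest is Bravo
(8, -2) — d² to each: Kappa:170, Lyra:530, Bravo:340 → nearest is Kappa
1 of the 3 points has Kappa as nearest.

1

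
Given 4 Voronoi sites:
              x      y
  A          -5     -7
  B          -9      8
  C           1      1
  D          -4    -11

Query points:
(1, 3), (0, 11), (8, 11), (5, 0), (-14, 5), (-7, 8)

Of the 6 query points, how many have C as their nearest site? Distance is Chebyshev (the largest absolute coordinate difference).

3

(1, 3) — d to each: A:10, B:10, C:2, D:14 → nearest is C
(0, 11) — d to each: A:18, B:9, C:10, D:22 → nearest is B
(8, 11) — d to each: A:18, B:17, C:10, D:22 → nearest is C
(5, 0) — d to each: A:10, B:14, C:4, D:11 → nearest is C
(-14, 5) — d to each: A:12, B:5, C:15, D:16 → nearest is B
(-7, 8) — d to each: A:15, B:2, C:8, D:19 → nearest is B
3 of the 6 points have C as nearest.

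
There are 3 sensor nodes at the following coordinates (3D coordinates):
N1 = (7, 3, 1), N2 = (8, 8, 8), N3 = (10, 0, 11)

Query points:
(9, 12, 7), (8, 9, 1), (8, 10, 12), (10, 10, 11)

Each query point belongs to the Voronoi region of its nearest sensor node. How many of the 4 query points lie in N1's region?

(9, 12, 7) — d² to each: N1:121, N2:18, N3:161 → nearest is N2
(8, 9, 1) — d² to each: N1:37, N2:50, N3:185 → nearest is N1
(8, 10, 12) — d² to each: N1:171, N2:20, N3:105 → nearest is N2
(10, 10, 11) — d² to each: N1:158, N2:17, N3:100 → nearest is N2
1 of the 4 points has N1 as nearest.

1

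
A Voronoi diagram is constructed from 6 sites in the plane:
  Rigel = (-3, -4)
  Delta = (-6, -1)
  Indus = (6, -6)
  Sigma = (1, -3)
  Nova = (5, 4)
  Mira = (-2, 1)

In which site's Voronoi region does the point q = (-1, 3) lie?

Mira

Since √ is increasing, it suffices to compare squared distances:
d²(q, Rigel) = (-1−(-3))² + (3−(-4))² = 4 + 49 = 53
d²(q, Delta) = (-1−(-6))² + (3−(-1))² = 25 + 16 = 41
d²(q, Indus) = (-1−6)² + (3−(-6))² = 49 + 81 = 130
d²(q, Sigma) = (-1−1)² + (3−(-3))² = 4 + 36 = 40
d²(q, Nova) = (-1−5)² + (3−4)² = 36 + 1 = 37
d²(q, Mira) = (-1−(-2))² + (3−1)² = 1 + 4 = 5
Mira is nearest.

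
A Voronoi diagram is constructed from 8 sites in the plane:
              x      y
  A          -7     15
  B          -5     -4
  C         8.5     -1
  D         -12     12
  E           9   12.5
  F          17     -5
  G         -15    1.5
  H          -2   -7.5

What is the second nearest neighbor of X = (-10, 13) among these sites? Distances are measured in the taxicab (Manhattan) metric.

A

d(X,A) = 3 + 2 = 5
d(X,B) = 5 + 17 = 22
d(X,C) = 18.5 + 14 = 32.5
d(X,D) = 2 + 1 = 3
d(X,E) = 19 + 0.5 = 19.5
d(X,F) = 27 + 18 = 45
d(X,G) = 5 + 11.5 = 16.5
d(X,H) = 8 + 20.5 = 28.5
Sorted ascending: D, A, G, … — the second-nearest is A.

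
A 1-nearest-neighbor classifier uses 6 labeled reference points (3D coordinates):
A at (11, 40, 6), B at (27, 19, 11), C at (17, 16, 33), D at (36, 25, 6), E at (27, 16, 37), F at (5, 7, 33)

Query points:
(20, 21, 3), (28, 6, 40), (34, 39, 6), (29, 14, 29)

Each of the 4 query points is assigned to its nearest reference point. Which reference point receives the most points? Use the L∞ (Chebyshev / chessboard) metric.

E

(20, 21, 3) — d to each: A:19, B:8, C:30, D:16, E:34, F:30 → nearest is B
(28, 6, 40) — d to each: A:34, B:29, C:11, D:34, E:10, F:23 → nearest is E
(34, 39, 6) — d to each: A:23, B:20, C:27, D:14, E:31, F:32 → nearest is D
(29, 14, 29) — d to each: A:26, B:18, C:12, D:23, E:8, F:24 → nearest is E
Tally — B:1, D:1, E:2. E captures the most (2).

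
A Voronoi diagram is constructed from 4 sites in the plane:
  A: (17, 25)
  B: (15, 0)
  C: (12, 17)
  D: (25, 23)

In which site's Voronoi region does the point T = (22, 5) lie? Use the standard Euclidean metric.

B

Compare squared distances (the ordering matches that of the actual distances):
|TA|² = (22−17)² + (5−25)² = 25 + 400 = 425
|TB|² = (22−15)² + (5−0)² = 49 + 25 = 74
|TC|² = (22−12)² + (5−17)² = 100 + 144 = 244
|TD|² = (22−25)² + (5−23)² = 9 + 324 = 333
Minimum is at B.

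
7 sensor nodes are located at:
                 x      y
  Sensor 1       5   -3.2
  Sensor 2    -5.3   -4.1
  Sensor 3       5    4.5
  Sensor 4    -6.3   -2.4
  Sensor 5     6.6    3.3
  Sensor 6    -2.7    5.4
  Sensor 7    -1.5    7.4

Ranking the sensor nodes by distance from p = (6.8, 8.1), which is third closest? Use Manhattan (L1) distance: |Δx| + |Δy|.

Sensor 7

d(p, Sensor 1) = |6.8−5| + |8.1−(-3.2)| = 1.8 + 11.3 = 13.1
d(p, Sensor 2) = |6.8−(-5.3)| + |8.1−(-4.1)| = 12.1 + 12.2 = 24.3
d(p, Sensor 3) = |6.8−5| + |8.1−4.5| = 1.8 + 3.6 = 5.4
d(p, Sensor 4) = |6.8−(-6.3)| + |8.1−(-2.4)| = 13.1 + 10.5 = 23.6
d(p, Sensor 5) = |6.8−6.6| + |8.1−3.3| = 0.2 + 4.8 = 5
d(p, Sensor 6) = |6.8−(-2.7)| + |8.1−5.4| = 9.5 + 2.7 = 12.2
d(p, Sensor 7) = |6.8−(-1.5)| + |8.1−7.4| = 8.3 + 0.7 = 9
Sorted ascending: Sensor 5, Sensor 3, Sensor 7, Sensor 6, … — the third-nearest is Sensor 7.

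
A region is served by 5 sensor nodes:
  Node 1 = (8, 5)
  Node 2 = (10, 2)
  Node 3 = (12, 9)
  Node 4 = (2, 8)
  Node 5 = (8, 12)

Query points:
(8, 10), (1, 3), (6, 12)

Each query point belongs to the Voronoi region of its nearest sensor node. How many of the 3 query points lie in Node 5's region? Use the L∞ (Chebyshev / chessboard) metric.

2

(8, 10) — d to each: Node 1:5, Node 2:8, Node 3:4, Node 4:6, Node 5:2 → nearest is Node 5
(1, 3) — d to each: Node 1:7, Node 2:9, Node 3:11, Node 4:5, Node 5:9 → nearest is Node 4
(6, 12) — d to each: Node 1:7, Node 2:10, Node 3:6, Node 4:4, Node 5:2 → nearest is Node 5
2 of the 3 points have Node 5 as nearest.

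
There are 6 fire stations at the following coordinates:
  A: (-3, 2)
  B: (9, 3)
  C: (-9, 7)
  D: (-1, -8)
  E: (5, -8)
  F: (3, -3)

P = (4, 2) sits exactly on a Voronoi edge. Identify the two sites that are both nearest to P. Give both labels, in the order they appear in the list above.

B and F

Squared distances from P to each site:
|PA|² = (4−(-3))² + (2−2)² = 49 + 0 = 49
|PB|² = (4−9)² + (2−3)² = 25 + 1 = 26
|PC|² = (4−(-9))² + (2−7)² = 169 + 25 = 194
|PD|² = (4−(-1))² + (2−(-8))² = 25 + 100 = 125
|PE|² = (4−5)² + (2−(-8))² = 1 + 100 = 101
|PF|² = (4−3)² + (2−(-3))² = 1 + 25 = 26
P is equidistant from B and F (both at squared distance 26), and every other site is strictly farther — so P lies on the B–F Voronoi edge.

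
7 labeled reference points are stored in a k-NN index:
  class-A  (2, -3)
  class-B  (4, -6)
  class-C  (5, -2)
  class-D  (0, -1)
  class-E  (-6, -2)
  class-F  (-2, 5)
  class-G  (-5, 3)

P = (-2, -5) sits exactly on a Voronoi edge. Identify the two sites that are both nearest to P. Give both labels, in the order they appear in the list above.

Squared distances from P to each site:
d²(P, class-A) = (-2−2)² + (-5−(-3))² = 16 + 4 = 20
d²(P, class-B) = (-2−4)² + (-5−(-6))² = 36 + 1 = 37
d²(P, class-C) = (-2−5)² + (-5−(-2))² = 49 + 9 = 58
d²(P, class-D) = (-2−0)² + (-5−(-1))² = 4 + 16 = 20
d²(P, class-E) = (-2−(-6))² + (-5−(-2))² = 16 + 9 = 25
d²(P, class-F) = (-2−(-2))² + (-5−5)² = 0 + 100 = 100
d²(P, class-G) = (-2−(-5))² + (-5−3)² = 9 + 64 = 73
P is equidistant from class-A and class-D (both at squared distance 20), and every other site is strictly farther — so P lies on the class-A–class-D Voronoi edge.

class-A and class-D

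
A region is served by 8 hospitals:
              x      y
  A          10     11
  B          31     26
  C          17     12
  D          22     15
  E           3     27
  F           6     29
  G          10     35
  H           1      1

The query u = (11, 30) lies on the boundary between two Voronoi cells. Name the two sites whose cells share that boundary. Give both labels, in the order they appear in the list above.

F and G

Squared distances from u to each site:
|uA|² = (11−10)² + (30−11)² = 1 + 361 = 362
|uB|² = (11−31)² + (30−26)² = 400 + 16 = 416
|uC|² = (11−17)² + (30−12)² = 36 + 324 = 360
|uD|² = (11−22)² + (30−15)² = 121 + 225 = 346
|uE|² = (11−3)² + (30−27)² = 64 + 9 = 73
|uF|² = (11−6)² + (30−29)² = 25 + 1 = 26
|uG|² = (11−10)² + (30−35)² = 1 + 25 = 26
|uH|² = (11−1)² + (30−1)² = 100 + 841 = 941
u is equidistant from F and G (both at squared distance 26), and every other site is strictly farther — so u lies on the F–G Voronoi edge.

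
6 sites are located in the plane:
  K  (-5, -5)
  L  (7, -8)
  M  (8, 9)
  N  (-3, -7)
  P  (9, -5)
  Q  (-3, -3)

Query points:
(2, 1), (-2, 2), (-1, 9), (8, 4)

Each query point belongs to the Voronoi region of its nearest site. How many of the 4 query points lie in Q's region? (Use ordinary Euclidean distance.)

2

(2, 1) — d² to each: K:85, L:106, M:100, N:89, P:85, Q:41 → nearest is Q
(-2, 2) — d² to each: K:58, L:181, M:149, N:82, P:170, Q:26 → nearest is Q
(-1, 9) — d² to each: K:212, L:353, M:81, N:260, P:296, Q:148 → nearest is M
(8, 4) — d² to each: K:250, L:145, M:25, N:242, P:82, Q:170 → nearest is M
2 of the 4 points have Q as nearest.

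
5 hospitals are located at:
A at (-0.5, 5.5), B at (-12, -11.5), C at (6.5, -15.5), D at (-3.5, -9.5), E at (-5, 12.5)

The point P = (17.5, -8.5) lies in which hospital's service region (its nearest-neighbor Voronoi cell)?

Compare squared distances (the ordering matches that of the actual distances):
|PA|² = (17.5−(-0.5))² + (-8.5−5.5)² = 324 + 196 = 520
|PB|² = (17.5−(-12))² + (-8.5−(-11.5))² = 870.25 + 9 = 879.25
|PC|² = (17.5−6.5)² + (-8.5−(-15.5))² = 121 + 49 = 170
|PD|² = (17.5−(-3.5))² + (-8.5−(-9.5))² = 441 + 1 = 442
|PE|² = (17.5−(-5))² + (-8.5−12.5)² = 506.25 + 441 = 947.25
Minimum is at C.

C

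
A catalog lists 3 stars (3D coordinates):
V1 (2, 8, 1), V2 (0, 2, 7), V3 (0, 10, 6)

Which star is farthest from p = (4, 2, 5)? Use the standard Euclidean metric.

V3

Squared Euclidean distances:
|pV1|² = (4−2)² + (2−8)² + (5−1)² = 4 + 36 + 16 = 56
|pV2|² = (4−0)² + (2−2)² + (5−7)² = 16 + 0 + 4 = 20
|pV3|² = (4−0)² + (2−10)² + (5−6)² = 16 + 64 + 1 = 81
The largest is to V3.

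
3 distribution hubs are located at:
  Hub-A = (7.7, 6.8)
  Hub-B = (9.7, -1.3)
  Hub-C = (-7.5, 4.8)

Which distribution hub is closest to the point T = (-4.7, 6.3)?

Hub-C

Compare squared distances (the ordering matches that of the actual distances):
d²(T, Hub-A) = (-4.7−7.7)² + (6.3−6.8)² = 153.76 + 0.25 = 154.01
d²(T, Hub-B) = (-4.7−9.7)² + (6.3−(-1.3))² = 207.36 + 57.76 = 265.12
d²(T, Hub-C) = (-4.7−(-7.5))² + (6.3−4.8)² = 7.84 + 2.25 = 10.09
The smallest is to Hub-C, so T lies in the Voronoi region of Hub-C.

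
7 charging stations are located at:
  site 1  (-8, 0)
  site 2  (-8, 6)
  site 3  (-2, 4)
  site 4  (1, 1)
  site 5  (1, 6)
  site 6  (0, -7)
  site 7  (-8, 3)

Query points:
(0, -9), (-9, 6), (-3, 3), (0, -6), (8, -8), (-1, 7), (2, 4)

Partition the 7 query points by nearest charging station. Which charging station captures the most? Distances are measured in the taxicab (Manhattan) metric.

(0, -9) — d to each: site 1:17, site 2:23, site 3:15, site 4:11, site 5:16, site 6:2, site 7:20 → nearest is site 6
(-9, 6) — d to each: site 1:7, site 2:1, site 3:9, site 4:15, site 5:10, site 6:22, site 7:4 → nearest is site 2
(-3, 3) — d to each: site 1:8, site 2:8, site 3:2, site 4:6, site 5:7, site 6:13, site 7:5 → nearest is site 3
(0, -6) — d to each: site 1:14, site 2:20, site 3:12, site 4:8, site 5:13, site 6:1, site 7:17 → nearest is site 6
(8, -8) — d to each: site 1:24, site 2:30, site 3:22, site 4:16, site 5:21, site 6:9, site 7:27 → nearest is site 6
(-1, 7) — d to each: site 1:14, site 2:8, site 3:4, site 4:8, site 5:3, site 6:15, site 7:11 → nearest is site 5
(2, 4) — d to each: site 1:14, site 2:12, site 3:4, site 4:4, site 5:3, site 6:13, site 7:11 → nearest is site 5
Tally — site 2:1, site 3:1, site 5:2, site 6:3. site 6 captures the most (3).

site 6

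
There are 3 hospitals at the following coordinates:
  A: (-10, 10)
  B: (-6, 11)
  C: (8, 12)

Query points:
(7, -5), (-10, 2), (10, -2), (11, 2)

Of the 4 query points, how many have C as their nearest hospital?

(7, -5) — d² to each: A:514, B:425, C:290 → nearest is C
(-10, 2) — d² to each: A:64, B:97, C:424 → nearest is A
(10, -2) — d² to each: A:544, B:425, C:200 → nearest is C
(11, 2) — d² to each: A:505, B:370, C:109 → nearest is C
3 of the 4 points have C as nearest.

3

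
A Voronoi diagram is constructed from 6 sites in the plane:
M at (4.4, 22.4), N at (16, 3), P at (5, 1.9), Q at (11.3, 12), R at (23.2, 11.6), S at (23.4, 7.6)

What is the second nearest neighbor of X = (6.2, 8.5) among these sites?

Since √ is increasing, it suffices to compare squared distances:
|XM|² = 3.24 + 193.21 = 196.45
|XN|² = 96.04 + 30.25 = 126.29
|XP|² = 1.44 + 43.56 = 45
|XQ|² = 26.01 + 12.25 = 38.26
|XR|² = 289 + 9.61 = 298.61
|XS|² = 295.84 + 0.81 = 296.65
Sorted ascending: Q, P, N, … — the second-nearest is P.

P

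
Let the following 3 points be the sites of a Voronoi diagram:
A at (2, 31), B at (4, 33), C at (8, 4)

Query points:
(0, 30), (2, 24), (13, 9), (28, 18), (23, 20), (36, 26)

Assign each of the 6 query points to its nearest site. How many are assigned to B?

(0, 30) — d² to each: A:5, B:25, C:740 → nearest is A
(2, 24) — d² to each: A:49, B:85, C:436 → nearest is A
(13, 9) — d² to each: A:605, B:657, C:50 → nearest is C
(28, 18) — d² to each: A:845, B:801, C:596 → nearest is C
(23, 20) — d² to each: A:562, B:530, C:481 → nearest is C
(36, 26) — d² to each: A:1181, B:1073, C:1268 → nearest is B
1 of the 6 points has B as nearest.

1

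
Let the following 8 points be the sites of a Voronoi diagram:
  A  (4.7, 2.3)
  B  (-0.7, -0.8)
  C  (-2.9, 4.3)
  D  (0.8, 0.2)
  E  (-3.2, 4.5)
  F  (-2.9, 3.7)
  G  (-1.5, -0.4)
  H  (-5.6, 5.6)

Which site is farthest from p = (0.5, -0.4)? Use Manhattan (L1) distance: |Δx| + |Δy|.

H

d(p,A) = 4.2 + 2.7 = 6.9
d(p,B) = 1.2 + 0.4 = 1.6
d(p,C) = 3.4 + 4.7 = 8.1
d(p,D) = 0.3 + 0.6 = 0.9
d(p,E) = 3.7 + 4.9 = 8.6
d(p,F) = 3.4 + 4.1 = 7.5
d(p,G) = 2 + 0 = 2
d(p,H) = 6.1 + 6 = 12.1
The largest is to H.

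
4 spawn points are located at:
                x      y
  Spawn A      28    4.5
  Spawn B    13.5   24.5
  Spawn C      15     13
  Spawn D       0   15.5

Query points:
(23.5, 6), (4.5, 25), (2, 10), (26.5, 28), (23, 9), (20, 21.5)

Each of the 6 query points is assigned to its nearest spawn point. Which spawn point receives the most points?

(23.5, 6) — d² to each: Spawn A:22.5, Spawn B:442.25, Spawn C:121.25, Spawn D:642.5 → nearest is Spawn A
(4.5, 25) — d² to each: Spawn A:972.5, Spawn B:81.25, Spawn C:254.25, Spawn D:110.5 → nearest is Spawn B
(2, 10) — d² to each: Spawn A:706.25, Spawn B:342.5, Spawn C:178, Spawn D:34.25 → nearest is Spawn D
(26.5, 28) — d² to each: Spawn A:554.5, Spawn B:181.25, Spawn C:357.25, Spawn D:858.5 → nearest is Spawn B
(23, 9) — d² to each: Spawn A:45.25, Spawn B:330.5, Spawn C:80, Spawn D:571.25 → nearest is Spawn A
(20, 21.5) — d² to each: Spawn A:353, Spawn B:51.25, Spawn C:97.25, Spawn D:436 → nearest is Spawn B
Tally — Spawn A:2, Spawn B:3, Spawn D:1. Spawn B captures the most (3).

Spawn B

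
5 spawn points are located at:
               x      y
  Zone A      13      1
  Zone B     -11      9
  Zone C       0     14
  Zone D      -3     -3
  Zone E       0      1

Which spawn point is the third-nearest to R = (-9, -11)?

Compare squared distances (the ordering matches that of the actual distances):
d²(R, Zone A) = (-9−13)² + (-11−1)² = 484 + 144 = 628
d²(R, Zone B) = (-9−(-11))² + (-11−9)² = 4 + 400 = 404
d²(R, Zone C) = (-9−0)² + (-11−14)² = 81 + 625 = 706
d²(R, Zone D) = (-9−(-3))² + (-11−(-3))² = 36 + 64 = 100
d²(R, Zone E) = (-9−0)² + (-11−1)² = 81 + 144 = 225
Sorted ascending: Zone D, Zone E, Zone B, Zone A, … — the third-nearest is Zone B.

Zone B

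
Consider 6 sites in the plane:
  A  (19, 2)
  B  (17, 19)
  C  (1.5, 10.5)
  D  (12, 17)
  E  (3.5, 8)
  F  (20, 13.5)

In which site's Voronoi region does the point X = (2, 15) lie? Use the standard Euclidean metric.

Squared Euclidean distances:
|XA|² = (2−19)² + (15−2)² = 289 + 169 = 458
|XB|² = (2−17)² + (15−19)² = 225 + 16 = 241
|XC|² = (2−1.5)² + (15−10.5)² = 0.25 + 20.25 = 20.5
|XD|² = (2−12)² + (15−17)² = 100 + 4 = 104
|XE|² = (2−3.5)² + (15−8)² = 2.25 + 49 = 51.25
|XF|² = (2−20)² + (15−13.5)² = 324 + 2.25 = 326.25
The smallest is to C, so X lies in the Voronoi region of C.

C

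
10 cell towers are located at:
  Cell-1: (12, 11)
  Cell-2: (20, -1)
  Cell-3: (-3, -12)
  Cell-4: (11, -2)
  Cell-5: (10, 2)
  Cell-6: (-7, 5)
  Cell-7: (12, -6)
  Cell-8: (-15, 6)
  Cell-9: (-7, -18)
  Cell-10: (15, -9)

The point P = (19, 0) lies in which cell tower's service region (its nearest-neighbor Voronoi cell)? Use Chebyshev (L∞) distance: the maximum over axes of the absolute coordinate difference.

d(P, Cell-1) = max(7, 11) = 11
d(P, Cell-2) = max(1, 1) = 1
d(P, Cell-3) = max(22, 12) = 22
d(P, Cell-4) = max(8, 2) = 8
d(P, Cell-5) = max(9, 2) = 9
d(P, Cell-6) = max(26, 5) = 26
d(P, Cell-7) = max(7, 6) = 7
d(P, Cell-8) = max(34, 6) = 34
d(P, Cell-9) = max(26, 18) = 26
d(P, Cell-10) = max(4, 9) = 9
The smallest is to Cell-2, so P lies in the Voronoi region of Cell-2.

Cell-2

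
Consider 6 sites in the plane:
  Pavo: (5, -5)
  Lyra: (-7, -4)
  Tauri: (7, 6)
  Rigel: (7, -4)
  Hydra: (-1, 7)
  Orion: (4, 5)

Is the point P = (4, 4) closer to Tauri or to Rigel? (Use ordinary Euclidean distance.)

Tauri

Compare squared distances:
d²(P, Tauri) = (4−7)² + (4−6)² = 9 + 4 = 13
d²(P, Rigel) = (4−7)² + (4−(-4))² = 9 + 64 = 73
13 < 73, so Tauri is closer.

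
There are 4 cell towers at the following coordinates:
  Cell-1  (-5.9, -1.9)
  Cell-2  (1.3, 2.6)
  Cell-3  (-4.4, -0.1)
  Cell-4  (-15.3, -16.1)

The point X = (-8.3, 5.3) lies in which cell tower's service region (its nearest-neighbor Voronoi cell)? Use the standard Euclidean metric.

Cell-3

Compare squared distances (the ordering matches that of the actual distances):
d²(X, Cell-1) = (-8.3−(-5.9))² + (5.3−(-1.9))² = 5.76 + 51.84 = 57.6
d²(X, Cell-2) = (-8.3−1.3)² + (5.3−2.6)² = 92.16 + 7.29 = 99.45
d²(X, Cell-3) = (-8.3−(-4.4))² + (5.3−(-0.1))² = 15.21 + 29.16 = 44.37
d²(X, Cell-4) = (-8.3−(-15.3))² + (5.3−(-16.1))² = 49 + 457.96 = 506.96
Cell-3 is nearest.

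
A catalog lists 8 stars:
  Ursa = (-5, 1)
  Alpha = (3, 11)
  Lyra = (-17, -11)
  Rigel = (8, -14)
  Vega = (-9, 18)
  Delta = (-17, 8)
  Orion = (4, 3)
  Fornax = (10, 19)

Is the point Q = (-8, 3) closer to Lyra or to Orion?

Orion

Compare squared distances:
d²(Q, Lyra) = (-8−(-17))² + (3−(-11))² = 81 + 196 = 277
d²(Q, Orion) = (-8−4)² + (3−3)² = 144 + 0 = 144
277 > 144, so Orion is closer.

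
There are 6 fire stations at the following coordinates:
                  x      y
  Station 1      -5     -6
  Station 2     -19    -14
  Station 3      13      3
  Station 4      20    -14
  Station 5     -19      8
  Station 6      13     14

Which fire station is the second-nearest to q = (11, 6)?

Station 6

Squared Euclidean distances:
d²(q, Station 1) = 256 + 144 = 400
d²(q, Station 2) = 900 + 400 = 1300
d²(q, Station 3) = 4 + 9 = 13
d²(q, Station 4) = 81 + 400 = 481
d²(q, Station 5) = 900 + 4 = 904
d²(q, Station 6) = 4 + 64 = 68
Sorted ascending: Station 3, Station 6, Station 1, … — the second-nearest is Station 6.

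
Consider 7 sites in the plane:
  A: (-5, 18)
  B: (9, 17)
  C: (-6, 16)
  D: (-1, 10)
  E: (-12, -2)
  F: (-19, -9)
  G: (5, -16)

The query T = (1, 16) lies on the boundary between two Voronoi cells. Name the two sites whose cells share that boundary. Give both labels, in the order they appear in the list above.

Squared distances from T to each site:
|TA|² = (1−(-5))² + (16−18)² = 36 + 4 = 40
|TB|² = (1−9)² + (16−17)² = 64 + 1 = 65
|TC|² = (1−(-6))² + (16−16)² = 49 + 0 = 49
|TD|² = (1−(-1))² + (16−10)² = 4 + 36 = 40
|TE|² = (1−(-12))² + (16−(-2))² = 169 + 324 = 493
|TF|² = (1−(-19))² + (16−(-9))² = 400 + 625 = 1025
|TG|² = (1−5)² + (16−(-16))² = 16 + 1024 = 1040
T is equidistant from A and D (both at squared distance 40), and every other site is strictly farther — so T lies on the A–D Voronoi edge.

A and D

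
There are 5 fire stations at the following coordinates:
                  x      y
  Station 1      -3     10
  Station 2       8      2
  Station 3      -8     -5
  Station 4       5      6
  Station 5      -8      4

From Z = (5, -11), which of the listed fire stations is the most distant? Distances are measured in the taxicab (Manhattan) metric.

d(Z, Station 1) = 8 + 21 = 29
d(Z, Station 2) = 3 + 13 = 16
d(Z, Station 3) = 13 + 6 = 19
d(Z, Station 4) = 0 + 17 = 17
d(Z, Station 5) = 13 + 15 = 28
The largest is to Station 1.

Station 1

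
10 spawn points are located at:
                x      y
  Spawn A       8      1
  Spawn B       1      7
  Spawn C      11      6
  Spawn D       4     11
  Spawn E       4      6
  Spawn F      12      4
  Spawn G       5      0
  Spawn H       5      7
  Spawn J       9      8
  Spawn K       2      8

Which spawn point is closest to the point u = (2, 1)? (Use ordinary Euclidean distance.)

Squared Euclidean distances:
d²(u, Spawn A) = 36 + 0 = 36
d²(u, Spawn B) = 1 + 36 = 37
d²(u, Spawn C) = 81 + 25 = 106
d²(u, Spawn D) = 4 + 100 = 104
d²(u, Spawn E) = 4 + 25 = 29
d²(u, Spawn F) = 100 + 9 = 109
d²(u, Spawn G) = 9 + 1 = 10
d²(u, Spawn H) = 9 + 36 = 45
d²(u, Spawn J) = 49 + 49 = 98
d²(u, Spawn K) = 0 + 49 = 49
The smallest is to Spawn G, so u lies in the Voronoi region of Spawn G.

Spawn G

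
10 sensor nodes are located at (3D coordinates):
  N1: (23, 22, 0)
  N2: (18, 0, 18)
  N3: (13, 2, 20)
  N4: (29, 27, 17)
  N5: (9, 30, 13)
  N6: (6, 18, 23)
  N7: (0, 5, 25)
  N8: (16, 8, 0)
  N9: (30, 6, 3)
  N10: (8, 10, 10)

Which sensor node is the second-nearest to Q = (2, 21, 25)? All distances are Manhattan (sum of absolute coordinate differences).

d(Q,N1) = |2−23| + |21−22| + |25−0| = 21 + 1 + 25 = 47
d(Q,N2) = |2−18| + |21−0| + |25−18| = 16 + 21 + 7 = 44
d(Q,N3) = |2−13| + |21−2| + |25−20| = 11 + 19 + 5 = 35
d(Q,N4) = |2−29| + |21−27| + |25−17| = 27 + 6 + 8 = 41
d(Q,N5) = |2−9| + |21−30| + |25−13| = 7 + 9 + 12 = 28
d(Q,N6) = |2−6| + |21−18| + |25−23| = 4 + 3 + 2 = 9
d(Q,N7) = |2−0| + |21−5| + |25−25| = 2 + 16 + 0 = 18
d(Q,N8) = |2−16| + |21−8| + |25−0| = 14 + 13 + 25 = 52
d(Q,N9) = |2−30| + |21−6| + |25−3| = 28 + 15 + 22 = 65
d(Q, N10) = |2−8| + |21−10| + |25−10| = 6 + 11 + 15 = 32
Sorted ascending: N6, N7, N5, … — the second-nearest is N7.

N7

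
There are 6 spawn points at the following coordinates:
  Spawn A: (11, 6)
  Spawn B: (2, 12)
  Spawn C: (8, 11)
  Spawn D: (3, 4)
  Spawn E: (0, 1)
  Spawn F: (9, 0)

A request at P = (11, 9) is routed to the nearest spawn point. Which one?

Spawn A

Squared Euclidean distances:
d²(P, Spawn A) = 0 + 9 = 9
d²(P, Spawn B) = 81 + 9 = 90
d²(P, Spawn C) = 9 + 4 = 13
d²(P, Spawn D) = 64 + 25 = 89
d²(P, Spawn E) = 121 + 64 = 185
d²(P, Spawn F) = 4 + 81 = 85
Spawn A is nearest.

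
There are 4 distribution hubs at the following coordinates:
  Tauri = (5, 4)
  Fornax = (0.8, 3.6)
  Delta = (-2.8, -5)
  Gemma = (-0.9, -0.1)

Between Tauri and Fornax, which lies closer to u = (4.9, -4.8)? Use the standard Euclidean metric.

Tauri

Compare squared distances:
d²(u, Tauri) = (4.9−5)² + (-4.8−4)² = 0.01 + 77.44 = 77.45
d²(u, Fornax) = (4.9−0.8)² + (-4.8−3.6)² = 16.81 + 70.56 = 87.37
77.45 < 87.37, so Tauri is closer.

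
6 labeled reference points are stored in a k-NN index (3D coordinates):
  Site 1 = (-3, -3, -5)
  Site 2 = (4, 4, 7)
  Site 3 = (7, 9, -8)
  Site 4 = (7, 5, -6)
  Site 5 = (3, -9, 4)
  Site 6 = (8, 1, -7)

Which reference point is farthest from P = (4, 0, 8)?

Since √ is increasing, it suffices to compare squared distances:
d²(P, Site 1) = (4−(-3))² + (0−(-3))² + (8−(-5))² = 49 + 9 + 169 = 227
d²(P, Site 2) = (4−4)² + (0−4)² + (8−7)² = 0 + 16 + 1 = 17
d²(P, Site 3) = (4−7)² + (0−9)² + (8−(-8))² = 9 + 81 + 256 = 346
d²(P, Site 4) = (4−7)² + (0−5)² + (8−(-6))² = 9 + 25 + 196 = 230
d²(P, Site 5) = (4−3)² + (0−(-9))² + (8−4)² = 1 + 81 + 16 = 98
d²(P, Site 6) = (4−8)² + (0−1)² + (8−(-7))² = 16 + 1 + 225 = 242
The largest is to Site 3.

Site 3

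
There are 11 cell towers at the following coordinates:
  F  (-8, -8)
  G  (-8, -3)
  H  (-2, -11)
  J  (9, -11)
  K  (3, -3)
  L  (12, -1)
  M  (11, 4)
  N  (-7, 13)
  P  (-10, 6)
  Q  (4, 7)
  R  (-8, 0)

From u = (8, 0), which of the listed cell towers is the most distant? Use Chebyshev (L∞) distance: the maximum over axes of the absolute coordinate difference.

P

d(u,F) = max(16, 8) = 16
d(u,G) = max(16, 3) = 16
d(u,H) = max(10, 11) = 11
d(u,J) = max(1, 11) = 11
d(u,K) = max(5, 3) = 5
d(u,L) = max(4, 1) = 4
d(u,M) = max(3, 4) = 4
d(u,N) = max(15, 13) = 15
d(u,P) = max(18, 6) = 18
d(u,Q) = max(4, 7) = 7
d(u,R) = max(16, 0) = 16
The largest is to P.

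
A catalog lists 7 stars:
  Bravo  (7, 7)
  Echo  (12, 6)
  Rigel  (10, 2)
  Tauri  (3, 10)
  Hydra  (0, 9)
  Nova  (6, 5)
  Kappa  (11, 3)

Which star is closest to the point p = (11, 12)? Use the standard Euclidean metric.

Echo

Compare squared distances (the ordering matches that of the actual distances):
d²(p, Bravo) = (11−7)² + (12−7)² = 16 + 25 = 41
d²(p, Echo) = (11−12)² + (12−6)² = 1 + 36 = 37
d²(p, Rigel) = (11−10)² + (12−2)² = 1 + 100 = 101
d²(p, Tauri) = (11−3)² + (12−10)² = 64 + 4 = 68
d²(p, Hydra) = (11−0)² + (12−9)² = 121 + 9 = 130
d²(p, Nova) = (11−6)² + (12−5)² = 25 + 49 = 74
d²(p, Kappa) = (11−11)² + (12−3)² = 0 + 81 = 81
Echo is nearest.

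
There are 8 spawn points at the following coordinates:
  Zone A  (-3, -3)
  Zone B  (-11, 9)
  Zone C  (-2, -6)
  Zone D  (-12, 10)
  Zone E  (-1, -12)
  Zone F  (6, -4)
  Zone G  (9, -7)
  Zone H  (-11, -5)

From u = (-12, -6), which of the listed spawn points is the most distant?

Squared Euclidean distances:
d²(u, Zone A) = 81 + 9 = 90
d²(u, Zone B) = 1 + 225 = 226
d²(u, Zone C) = 100 + 0 = 100
d²(u, Zone D) = 0 + 256 = 256
d²(u, Zone E) = 121 + 36 = 157
d²(u, Zone F) = 324 + 4 = 328
d²(u, Zone G) = 441 + 1 = 442
d²(u, Zone H) = 1 + 1 = 2
The largest is to Zone G.

Zone G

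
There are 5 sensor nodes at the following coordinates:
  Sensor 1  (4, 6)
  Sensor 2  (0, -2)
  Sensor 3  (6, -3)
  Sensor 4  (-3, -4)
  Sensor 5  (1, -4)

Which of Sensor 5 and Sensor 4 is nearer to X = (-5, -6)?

Sensor 4

Compare squared distances:
d²(X, Sensor 5) = (-5−1)² + (-6−(-4))² = 36 + 4 = 40
d²(X, Sensor 4) = (-5−(-3))² + (-6−(-4))² = 4 + 4 = 8
40 > 8, so Sensor 4 is closer.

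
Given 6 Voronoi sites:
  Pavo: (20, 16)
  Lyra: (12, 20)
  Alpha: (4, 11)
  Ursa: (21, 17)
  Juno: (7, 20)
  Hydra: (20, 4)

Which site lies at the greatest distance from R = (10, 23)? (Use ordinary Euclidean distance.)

Compare squared distances (the ordering matches that of the actual distances):
d²(R, Pavo) = (10−20)² + (23−16)² = 100 + 49 = 149
d²(R, Lyra) = (10−12)² + (23−20)² = 4 + 9 = 13
d²(R, Alpha) = (10−4)² + (23−11)² = 36 + 144 = 180
d²(R, Ursa) = (10−21)² + (23−17)² = 121 + 36 = 157
d²(R, Juno) = (10−7)² + (23−20)² = 9 + 9 = 18
d²(R, Hydra) = (10−20)² + (23−4)² = 100 + 361 = 461
The largest is to Hydra.

Hydra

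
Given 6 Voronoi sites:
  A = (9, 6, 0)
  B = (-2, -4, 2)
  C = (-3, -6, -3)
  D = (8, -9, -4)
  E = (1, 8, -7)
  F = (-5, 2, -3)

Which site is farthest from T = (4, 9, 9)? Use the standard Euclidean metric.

Squared Euclidean distances:
|TA|² = (4−9)² + (9−6)² + (9−0)² = 25 + 9 + 81 = 115
|TB|² = (4−(-2))² + (9−(-4))² + (9−2)² = 36 + 169 + 49 = 254
|TC|² = (4−(-3))² + (9−(-6))² + (9−(-3))² = 49 + 225 + 144 = 418
|TD|² = (4−8)² + (9−(-9))² + (9−(-4))² = 16 + 324 + 169 = 509
|TE|² = (4−1)² + (9−8)² + (9−(-7))² = 9 + 1 + 256 = 266
|TF|² = (4−(-5))² + (9−2)² + (9−(-3))² = 81 + 49 + 144 = 274
The largest is to D.

D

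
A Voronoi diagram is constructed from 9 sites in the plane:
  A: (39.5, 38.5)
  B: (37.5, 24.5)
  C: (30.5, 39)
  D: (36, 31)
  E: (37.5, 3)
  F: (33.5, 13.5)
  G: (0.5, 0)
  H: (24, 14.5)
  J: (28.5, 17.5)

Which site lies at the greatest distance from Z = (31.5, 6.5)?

Since √ is increasing, it suffices to compare squared distances:
|ZA|² = (31.5−39.5)² + (6.5−38.5)² = 64 + 1024 = 1088
|ZB|² = (31.5−37.5)² + (6.5−24.5)² = 36 + 324 = 360
|ZC|² = (31.5−30.5)² + (6.5−39)² = 1 + 1056.25 = 1057.25
|ZD|² = (31.5−36)² + (6.5−31)² = 20.25 + 600.25 = 620.5
|ZE|² = (31.5−37.5)² + (6.5−3)² = 36 + 12.25 = 48.25
|ZF|² = (31.5−33.5)² + (6.5−13.5)² = 4 + 49 = 53
|ZG|² = (31.5−0.5)² + (6.5−0)² = 961 + 42.25 = 1003.25
|ZH|² = (31.5−24)² + (6.5−14.5)² = 56.25 + 64 = 120.25
|ZJ|² = (31.5−28.5)² + (6.5−17.5)² = 9 + 121 = 130
The largest is to A.

A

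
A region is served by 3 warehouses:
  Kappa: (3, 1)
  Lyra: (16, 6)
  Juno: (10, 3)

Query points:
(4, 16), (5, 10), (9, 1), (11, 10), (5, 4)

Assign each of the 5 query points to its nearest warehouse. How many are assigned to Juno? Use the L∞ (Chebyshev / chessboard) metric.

2

(4, 16) — d to each: Kappa:15, Lyra:12, Juno:13 → nearest is Lyra
(5, 10) — d to each: Kappa:9, Lyra:11, Juno:7 → nearest is Juno
(9, 1) — d to each: Kappa:6, Lyra:7, Juno:2 → nearest is Juno
(11, 10) — d to each: Kappa:9, Lyra:5, Juno:7 → nearest is Lyra
(5, 4) — d to each: Kappa:3, Lyra:11, Juno:5 → nearest is Kappa
2 of the 5 points have Juno as nearest.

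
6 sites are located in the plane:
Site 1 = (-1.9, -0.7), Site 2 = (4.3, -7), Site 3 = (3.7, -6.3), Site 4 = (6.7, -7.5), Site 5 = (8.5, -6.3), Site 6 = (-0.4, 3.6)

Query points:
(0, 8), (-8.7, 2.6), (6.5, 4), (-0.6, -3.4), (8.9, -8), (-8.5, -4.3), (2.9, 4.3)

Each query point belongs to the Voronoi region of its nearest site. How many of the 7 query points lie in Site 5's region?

(0, 8) — d² to each: Site 1:79.3, Site 2:243.49, Site 3:218.18, Site 4:285.14, Site 5:276.74, Site 6:19.52 → nearest is Site 6
(-8.7, 2.6) — d² to each: Site 1:57.13, Site 2:261.16, Site 3:232.97, Site 4:339.17, Site 5:375.05, Site 6:69.89 → nearest is Site 1
(6.5, 4) — d² to each: Site 1:92.65, Site 2:125.84, Site 3:113.93, Site 4:132.29, Site 5:110.09, Site 6:47.77 → nearest is Site 6
(-0.6, -3.4) — d² to each: Site 1:8.98, Site 2:36.97, Site 3:26.9, Site 4:70.1, Site 5:91.22, Site 6:49.04 → nearest is Site 1
(8.9, -8) — d² to each: Site 1:169.93, Site 2:22.16, Site 3:29.93, Site 4:5.09, Site 5:3.05, Site 6:221.05 → nearest is Site 5
(-8.5, -4.3) — d² to each: Site 1:56.52, Site 2:171.13, Site 3:152.84, Site 4:241.28, Site 5:293, Site 6:128.02 → nearest is Site 1
(2.9, 4.3) — d² to each: Site 1:48.04, Site 2:129.65, Site 3:113, Site 4:153.68, Site 5:143.72, Site 6:11.38 → nearest is Site 6
1 of the 7 points has Site 5 as nearest.

1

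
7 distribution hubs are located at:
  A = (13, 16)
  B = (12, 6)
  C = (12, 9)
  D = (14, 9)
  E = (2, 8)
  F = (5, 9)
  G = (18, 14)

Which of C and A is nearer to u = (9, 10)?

Compare squared distances:
|uC|² = (9−12)² + (10−9)² = 9 + 1 = 10
|uA|² = (9−13)² + (10−16)² = 16 + 36 = 52
10 < 52, so C is closer.

C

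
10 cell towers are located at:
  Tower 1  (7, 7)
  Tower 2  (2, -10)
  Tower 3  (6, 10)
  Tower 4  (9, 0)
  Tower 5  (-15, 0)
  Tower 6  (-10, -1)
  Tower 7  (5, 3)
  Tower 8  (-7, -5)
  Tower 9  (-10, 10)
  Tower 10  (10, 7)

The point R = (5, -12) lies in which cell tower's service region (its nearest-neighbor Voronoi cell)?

Since √ is increasing, it suffices to compare squared distances:
d²(R, Tower 1) = 4 + 361 = 365
d²(R, Tower 2) = 9 + 4 = 13
d²(R, Tower 3) = 1 + 484 = 485
d²(R, Tower 4) = 16 + 144 = 160
d²(R, Tower 5) = 400 + 144 = 544
d²(R, Tower 6) = 225 + 121 = 346
d²(R, Tower 7) = 0 + 225 = 225
d²(R, Tower 8) = 144 + 49 = 193
d²(R, Tower 9) = 225 + 484 = 709
d²(R, Tower 10) = 25 + 361 = 386
Tower 2 is nearest.

Tower 2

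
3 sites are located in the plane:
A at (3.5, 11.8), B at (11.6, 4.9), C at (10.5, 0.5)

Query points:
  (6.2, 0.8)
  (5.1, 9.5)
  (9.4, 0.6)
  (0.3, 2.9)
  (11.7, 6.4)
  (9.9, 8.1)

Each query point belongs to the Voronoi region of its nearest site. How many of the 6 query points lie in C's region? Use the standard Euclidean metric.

2

(6.2, 0.8) — d² to each: A:128.29, B:45.97, C:18.58 → nearest is C
(5.1, 9.5) — d² to each: A:7.85, B:63.41, C:110.16 → nearest is A
(9.4, 0.6) — d² to each: A:160.25, B:23.33, C:1.22 → nearest is C
(0.3, 2.9) — d² to each: A:89.45, B:131.69, C:109.8 → nearest is A
(11.7, 6.4) — d² to each: A:96.4, B:2.26, C:36.25 → nearest is B
(9.9, 8.1) — d² to each: A:54.65, B:13.13, C:58.12 → nearest is B
2 of the 6 points have C as nearest.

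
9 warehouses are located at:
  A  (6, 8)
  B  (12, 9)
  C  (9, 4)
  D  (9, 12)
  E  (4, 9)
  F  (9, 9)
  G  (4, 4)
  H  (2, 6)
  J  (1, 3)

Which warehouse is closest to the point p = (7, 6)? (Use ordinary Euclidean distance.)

Compare squared distances (the ordering matches that of the actual distances):
|pA|² = (7−6)² + (6−8)² = 1 + 4 = 5
|pB|² = (7−12)² + (6−9)² = 25 + 9 = 34
|pC|² = (7−9)² + (6−4)² = 4 + 4 = 8
|pD|² = (7−9)² + (6−12)² = 4 + 36 = 40
|pE|² = (7−4)² + (6−9)² = 9 + 9 = 18
|pF|² = (7−9)² + (6−9)² = 4 + 9 = 13
|pG|² = (7−4)² + (6−4)² = 9 + 4 = 13
|pH|² = (7−2)² + (6−6)² = 25 + 0 = 25
|pJ|² = (7−1)² + (6−3)² = 36 + 9 = 45
A is nearest.

A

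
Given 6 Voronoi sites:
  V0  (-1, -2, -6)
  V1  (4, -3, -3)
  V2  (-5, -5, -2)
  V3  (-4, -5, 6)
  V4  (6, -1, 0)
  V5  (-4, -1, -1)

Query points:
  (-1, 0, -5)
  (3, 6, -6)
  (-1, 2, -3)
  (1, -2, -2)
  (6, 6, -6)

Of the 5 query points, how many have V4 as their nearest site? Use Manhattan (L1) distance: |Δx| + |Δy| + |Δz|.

1

(-1, 0, -5) — d to each: V0:3, V1:10, V2:12, V3:19, V4:13, V5:8 → nearest is V0
(3, 6, -6) — d to each: V0:12, V1:13, V2:23, V3:30, V4:16, V5:19 → nearest is V0
(-1, 2, -3) — d to each: V0:7, V1:10, V2:12, V3:19, V4:13, V5:8 → nearest is V0
(1, -2, -2) — d to each: V0:6, V1:5, V2:9, V3:16, V4:8, V5:7 → nearest is V1
(6, 6, -6) — d to each: V0:15, V1:14, V2:26, V3:33, V4:13, V5:22 → nearest is V4
1 of the 5 points has V4 as nearest.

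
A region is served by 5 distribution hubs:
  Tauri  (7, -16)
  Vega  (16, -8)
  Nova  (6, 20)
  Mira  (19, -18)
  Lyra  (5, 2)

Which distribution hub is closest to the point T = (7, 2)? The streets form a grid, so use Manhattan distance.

Lyra

d(T, Tauri) = |7−7| + |2−(-16)| = 0 + 18 = 18
d(T, Vega) = |7−16| + |2−(-8)| = 9 + 10 = 19
d(T, Nova) = |7−6| + |2−20| = 1 + 18 = 19
d(T, Mira) = |7−19| + |2−(-18)| = 12 + 20 = 32
d(T, Lyra) = |7−5| + |2−2| = 2 + 0 = 2
Lyra is nearest.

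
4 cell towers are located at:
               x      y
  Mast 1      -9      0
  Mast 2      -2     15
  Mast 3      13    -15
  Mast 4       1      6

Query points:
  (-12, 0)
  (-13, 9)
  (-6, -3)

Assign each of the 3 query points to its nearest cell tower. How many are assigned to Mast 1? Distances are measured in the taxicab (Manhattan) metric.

(-12, 0) — d to each: Mast 1:3, Mast 2:25, Mast 3:40, Mast 4:19 → nearest is Mast 1
(-13, 9) — d to each: Mast 1:13, Mast 2:17, Mast 3:50, Mast 4:17 → nearest is Mast 1
(-6, -3) — d to each: Mast 1:6, Mast 2:22, Mast 3:31, Mast 4:16 → nearest is Mast 1
3 of the 3 points have Mast 1 as nearest.

3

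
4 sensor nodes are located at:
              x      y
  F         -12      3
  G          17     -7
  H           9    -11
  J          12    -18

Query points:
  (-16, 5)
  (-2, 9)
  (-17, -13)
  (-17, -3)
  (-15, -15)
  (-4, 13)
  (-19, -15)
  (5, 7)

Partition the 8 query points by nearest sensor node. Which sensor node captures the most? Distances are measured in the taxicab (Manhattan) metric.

F

(-16, 5) — d to each: F:6, G:45, H:41, J:51 → nearest is F
(-2, 9) — d to each: F:16, G:35, H:31, J:41 → nearest is F
(-17, -13) — d to each: F:21, G:40, H:28, J:34 → nearest is F
(-17, -3) — d to each: F:11, G:38, H:34, J:44 → nearest is F
(-15, -15) — d to each: F:21, G:40, H:28, J:30 → nearest is F
(-4, 13) — d to each: F:18, G:41, H:37, J:47 → nearest is F
(-19, -15) — d to each: F:25, G:44, H:32, J:34 → nearest is F
(5, 7) — d to each: F:21, G:26, H:22, J:32 → nearest is F
Tally — F:8. F captures the most (8).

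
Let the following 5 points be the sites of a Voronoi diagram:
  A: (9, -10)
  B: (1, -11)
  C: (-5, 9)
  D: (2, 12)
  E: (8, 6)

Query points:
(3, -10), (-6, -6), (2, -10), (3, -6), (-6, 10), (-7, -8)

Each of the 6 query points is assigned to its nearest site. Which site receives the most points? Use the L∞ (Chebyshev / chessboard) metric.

B

(3, -10) — d to each: A:6, B:2, C:19, D:22, E:16 → nearest is B
(-6, -6) — d to each: A:15, B:7, C:15, D:18, E:14 → nearest is B
(2, -10) — d to each: A:7, B:1, C:19, D:22, E:16 → nearest is B
(3, -6) — d to each: A:6, B:5, C:15, D:18, E:12 → nearest is B
(-6, 10) — d to each: A:20, B:21, C:1, D:8, E:14 → nearest is C
(-7, -8) — d to each: A:16, B:8, C:17, D:20, E:15 → nearest is B
Tally — B:5, C:1. B captures the most (5).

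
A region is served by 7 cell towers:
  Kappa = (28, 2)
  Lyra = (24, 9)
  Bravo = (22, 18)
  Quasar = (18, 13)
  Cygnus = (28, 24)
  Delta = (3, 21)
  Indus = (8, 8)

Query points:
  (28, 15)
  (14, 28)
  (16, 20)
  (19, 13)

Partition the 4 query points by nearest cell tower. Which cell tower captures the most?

Bravo

(28, 15) — d² to each: Kappa:169, Lyra:52, Bravo:45, Quasar:104, Cygnus:81, Delta:661, Indus:449 → nearest is Bravo
(14, 28) — d² to each: Kappa:872, Lyra:461, Bravo:164, Quasar:241, Cygnus:212, Delta:170, Indus:436 → nearest is Bravo
(16, 20) — d² to each: Kappa:468, Lyra:185, Bravo:40, Quasar:53, Cygnus:160, Delta:170, Indus:208 → nearest is Bravo
(19, 13) — d² to each: Kappa:202, Lyra:41, Bravo:34, Quasar:1, Cygnus:202, Delta:320, Indus:146 → nearest is Quasar
Tally — Bravo:3, Quasar:1. Bravo captures the most (3).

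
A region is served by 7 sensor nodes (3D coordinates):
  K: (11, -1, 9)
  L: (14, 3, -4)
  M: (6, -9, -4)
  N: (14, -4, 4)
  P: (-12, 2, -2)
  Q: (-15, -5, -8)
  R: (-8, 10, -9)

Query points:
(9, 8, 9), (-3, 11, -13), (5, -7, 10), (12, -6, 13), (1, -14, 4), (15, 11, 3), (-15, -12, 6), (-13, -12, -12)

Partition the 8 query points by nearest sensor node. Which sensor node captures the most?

(9, 8, 9) — d² to each: K:85, L:219, M:467, N:194, P:598, Q:1034, R:617 → nearest is K
(-3, 11, -13) — d² to each: K:824, L:434, M:562, N:803, P:283, Q:425, R:42 → nearest is R
(5, -7, 10) — d² to each: K:73, L:377, M:201, N:126, P:514, Q:728, R:819 → nearest is K
(12, -6, 13) — d² to each: K:42, L:374, M:334, N:89, P:865, Q:1171, R:1140 → nearest is K
(1, -14, 4) — d² to each: K:294, L:522, M:114, N:269, P:461, Q:481, R:826 → nearest is M
(15, 11, 3) — d² to each: K:196, L:114, M:530, N:227, P:835, Q:1277, R:674 → nearest is L
(-15, -12, 6) — d² to each: K:806, L:1166, M:550, N:909, P:269, Q:245, R:758 → nearest is Q
(-13, -12, -12) — d² to each: K:1138, L:1018, M:434, N:1049, P:297, Q:69, R:518 → nearest is Q
Tally — K:3, L:1, M:1, Q:2, R:1. K captures the most (3).

K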